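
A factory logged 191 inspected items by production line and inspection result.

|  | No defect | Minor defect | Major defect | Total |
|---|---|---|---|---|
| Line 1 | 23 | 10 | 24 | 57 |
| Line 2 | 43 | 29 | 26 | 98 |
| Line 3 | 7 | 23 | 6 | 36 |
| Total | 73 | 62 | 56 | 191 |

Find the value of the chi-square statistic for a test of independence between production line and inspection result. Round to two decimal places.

24.72

Grand total N = 191.
Expected counts (row total × column total / N):
  Line 1, No defect: 57×73/191 = 21.785
  Line 1, Minor defect: 57×62/191 = 18.503
  Line 1, Major defect: 57×56/191 = 16.712
  Line 2, No defect: 98×73/191 = 37.455
  Line 2, Minor defect: 98×62/191 = 31.812
  Line 2, Major defect: 98×56/191 = 28.733
  Line 3, No defect: 36×73/191 = 13.759
  Line 3, Minor defect: 36×62/191 = 11.686
  Line 3, Major defect: 36×56/191 = 10.555
Contributions (O − E)²/E:
  (23 − 21.785)²/21.785 = 0.0678
  (10 − 18.503)²/18.503 = 3.9075
  (24 − 16.712)²/16.712 = 3.1783
  (43 − 37.455)²/37.455 = 0.8209
  (29 − 31.812)²/31.812 = 0.2486
  (26 − 28.733)²/28.733 = 0.2600
  (7 − 13.759)²/13.759 = 3.3203
  (23 − 11.686)²/11.686 = 10.9538
  (6 − 10.555)²/10.555 = 1.9657
χ² = 0.0678 + 3.9075 + 3.1783 + 0.8209 + 0.2486 + 0.2600 + 3.3203 + 10.9538 + 1.9657 = 24.72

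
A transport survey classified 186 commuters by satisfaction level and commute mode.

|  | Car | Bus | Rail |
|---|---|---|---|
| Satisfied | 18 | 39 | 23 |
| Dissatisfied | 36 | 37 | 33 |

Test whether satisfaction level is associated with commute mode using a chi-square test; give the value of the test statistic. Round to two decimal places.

4.29

Row totals: 80, 106. Column totals: 54, 76, 56. Grand total N = 186.
Expected counts (row total × column total / N):
  Satisfied, Car: 80×54/186 = 23.226
  Satisfied, Bus: 80×76/186 = 32.688
  Satisfied, Rail: 80×56/186 = 24.086
  Dissatisfied, Car: 106×54/186 = 30.774
  Dissatisfied, Bus: 106×76/186 = 43.312
  Dissatisfied, Rail: 106×56/186 = 31.914
Contributions (O − E)²/E:
  (18 − 23.226)²/23.226 = 1.1759
  (39 − 32.688)²/32.688 = 1.2188
  (23 − 24.086)²/24.086 = 0.0490
  (36 − 30.774)²/30.774 = 0.8875
  (37 − 43.312)²/43.312 = 0.9199
  (33 − 31.914)²/31.914 = 0.0370
χ² = 1.1759 + 1.2188 + 0.0490 + 0.8875 + 0.9199 + 0.0370 = 4.29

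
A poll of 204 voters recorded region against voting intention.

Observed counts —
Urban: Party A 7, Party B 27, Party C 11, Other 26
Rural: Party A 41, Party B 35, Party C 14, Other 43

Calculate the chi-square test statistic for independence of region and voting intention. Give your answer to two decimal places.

11.92

Row totals: 71, 133. Column totals: 48, 62, 25, 69. Grand total N = 204.
Expected counts (row total × column total / N):
  Urban, Party A: 71×48/204 = 16.706
  Urban, Party B: 71×62/204 = 21.578
  Urban, Party C: 71×25/204 = 8.701
  Urban, Other: 71×69/204 = 24.015
  Rural, Party A: 133×48/204 = 31.294
  Rural, Party B: 133×62/204 = 40.422
  Rural, Party C: 133×25/204 = 16.299
  Rural, Other: 133×69/204 = 44.985
Contributions (O − E)²/E:
  (7 − 16.706)²/16.706 = 5.6391
  (27 − 21.578)²/21.578 = 1.3624
  (11 − 8.701)²/8.701 = 0.6074
  (26 − 24.015)²/24.015 = 0.1641
  (41 − 31.294)²/31.294 = 3.0104
  (35 − 40.422)²/40.422 = 0.7273
  (14 − 16.299)²/16.299 = 0.3243
  (43 − 44.985)²/44.985 = 0.0876
χ² = 5.6391 + 1.3624 + 0.6074 + 0.1641 + 3.0104 + 0.7273 + 0.3243 + 0.0876 = 11.92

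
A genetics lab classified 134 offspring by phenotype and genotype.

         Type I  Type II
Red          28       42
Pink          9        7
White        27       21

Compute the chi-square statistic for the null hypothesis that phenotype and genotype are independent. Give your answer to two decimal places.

Row totals: 70, 16, 48. Column totals: 64, 70. Grand total N = 134.
Expected counts (row total × column total / N):
  Red, Type I: 70×64/134 = 33.433
  Red, Type II: 70×70/134 = 36.567
  Pink, Type I: 16×64/134 = 7.642
  Pink, Type II: 16×70/134 = 8.358
  White, Type I: 48×64/134 = 22.925
  White, Type II: 48×70/134 = 25.075
Contributions (O − E)²/E:
  (28 − 33.433)²/33.433 = 0.8829
  (42 − 36.567)²/36.567 = 0.8072
  (9 − 7.642)²/7.642 = 0.2413
  (7 − 8.358)²/8.358 = 0.2206
  (27 − 22.925)²/22.925 = 0.7243
  (21 − 25.075)²/25.075 = 0.6622
χ² = 0.8829 + 0.8072 + 0.2413 + 0.2206 + 0.7243 + 0.6622 = 3.54

3.54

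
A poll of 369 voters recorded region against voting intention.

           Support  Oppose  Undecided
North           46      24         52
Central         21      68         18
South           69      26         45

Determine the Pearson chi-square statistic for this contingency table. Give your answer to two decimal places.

73.76

Row totals: 122, 107, 140. Column totals: 136, 118, 115. Grand total N = 369.
Expected counts (row total × column total / N):
  North, Support: 122×136/369 = 44.9648
  North, Oppose: 122×118/369 = 39.0136
  North, Undecided: 122×115/369 = 38.0217
  Central, Support: 107×136/369 = 39.4363
  Central, Oppose: 107×118/369 = 34.2168
  Central, Undecided: 107×115/369 = 33.3469
  South, Support: 140×136/369 = 51.5989
  South, Oppose: 140×118/369 = 44.7696
  South, Undecided: 140×115/369 = 43.6314
Contributions (O − E)²/E:
  (46 − 44.9648)²/44.9648 = 0.0238
  (24 − 39.0136)²/39.0136 = 5.7777
  (52 − 38.0217)²/38.0217 = 5.1390
  (21 − 39.4363)²/39.4363 = 8.6189
  (68 − 34.2168)²/34.2168 = 33.3551
  (18 − 33.3469)²/33.3469 = 7.0629
  (69 − 51.5989)²/51.5989 = 5.8683
  (26 − 44.7696)²/44.7696 = 7.8691
  (45 − 43.6314)²/43.6314 = 0.0429
χ² = 0.0238 + 5.7777 + 5.1390 + 8.6189 + 33.3551 + 7.0629 + 5.8683 + 7.8691 + 0.0429 = 73.76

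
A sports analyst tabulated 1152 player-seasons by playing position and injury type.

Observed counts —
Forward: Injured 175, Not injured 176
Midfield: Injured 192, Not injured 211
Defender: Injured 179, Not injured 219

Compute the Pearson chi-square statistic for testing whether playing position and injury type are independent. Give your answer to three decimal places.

Row totals: 351, 403, 398. Column totals: 546, 606. Grand total N = 1152.
Expected counts (row total × column total / N):
  Forward, Injured: 351×546/1152 = 166.3594
  Forward, Not injured: 351×606/1152 = 184.6406
  Midfield, Injured: 403×546/1152 = 191.0052
  Midfield, Not injured: 403×606/1152 = 211.9948
  Defender, Injured: 398×546/1152 = 188.6354
  Defender, Not injured: 398×606/1152 = 209.3646
Contributions (O − E)²/E:
  (175 − 166.3594)²/166.3594 = 0.4488
  (176 − 184.6406)²/184.6406 = 0.4044
  (192 − 191.0052)²/191.0052 = 0.0052
  (211 − 211.9948)²/211.9948 = 0.0047
  (179 − 188.6354)²/188.6354 = 0.4922
  (219 − 209.3646)²/209.3646 = 0.4434
χ² = 0.4488 + 0.4044 + 0.0052 + 0.0047 + 0.4922 + 0.4434 = 1.799

1.799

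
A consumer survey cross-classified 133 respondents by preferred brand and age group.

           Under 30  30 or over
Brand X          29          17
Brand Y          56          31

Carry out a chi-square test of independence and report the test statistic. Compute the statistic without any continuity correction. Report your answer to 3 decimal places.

Row totals: 46, 87. Column totals: 85, 48. Grand total N = 133.
Expected counts (row total × column total / N):
  Brand X, Under 30: 46×85/133 = 29.3985
  Brand X, 30 or over: 46×48/133 = 16.6015
  Brand Y, Under 30: 87×85/133 = 55.6015
  Brand Y, 30 or over: 87×48/133 = 31.3985
Contributions (O − E)²/E:
  (29 − 29.3985)²/29.3985 = 0.0054
  (17 − 16.6015)²/16.6015 = 0.0096
  (56 − 55.6015)²/55.6015 = 0.0029
  (31 − 31.3985)²/31.3985 = 0.0051
χ² = 0.0054 + 0.0096 + 0.0029 + 0.0051 = 0.023

0.023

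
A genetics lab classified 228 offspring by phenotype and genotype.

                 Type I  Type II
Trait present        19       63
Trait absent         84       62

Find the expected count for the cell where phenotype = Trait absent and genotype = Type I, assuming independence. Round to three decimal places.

Row total (Trait absent) = 146; column total (Type I) = 103; grand total N = 228.
Expected count = (row total × column total) / N = 146 × 103 / 228 = 65.956.

65.956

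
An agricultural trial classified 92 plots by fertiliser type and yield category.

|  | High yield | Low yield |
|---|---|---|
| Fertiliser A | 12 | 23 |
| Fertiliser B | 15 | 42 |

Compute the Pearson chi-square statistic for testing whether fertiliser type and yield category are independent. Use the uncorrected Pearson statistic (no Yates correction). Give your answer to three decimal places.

Row totals: 35, 57. Column totals: 27, 65. Grand total N = 92.
Expected counts (row total × column total / N):
  Fertiliser A, High yield: 35×27/92 = 10.2717
  Fertiliser A, Low yield: 35×65/92 = 24.7283
  Fertiliser B, High yield: 57×27/92 = 16.7283
  Fertiliser B, Low yield: 57×65/92 = 40.2717
Contributions (O − E)²/E:
  (12 − 10.2717)²/10.2717 = 0.2908
  (23 − 24.7283)²/24.7283 = 0.1208
  (15 − 16.7283)²/16.7283 = 0.1786
  (42 − 40.2717)²/40.2717 = 0.0742
χ² = 0.2908 + 0.1208 + 0.1786 + 0.0742 = 0.664

0.664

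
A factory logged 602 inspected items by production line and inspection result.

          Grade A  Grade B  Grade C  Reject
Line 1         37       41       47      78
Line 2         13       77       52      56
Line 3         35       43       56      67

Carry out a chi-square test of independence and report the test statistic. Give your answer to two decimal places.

32.28

Row totals: 203, 198, 201. Column totals: 85, 161, 155, 201. Grand total N = 602.
Expected counts (row total × column total / N):
  Line 1, Grade A: 203×85/602 = 28.6628
  Line 1, Grade B: 203×161/602 = 54.2907
  Line 1, Grade C: 203×155/602 = 52.2674
  Line 1, Reject: 203×201/602 = 67.7791
  Line 2, Grade A: 198×85/602 = 27.9568
  Line 2, Grade B: 198×161/602 = 52.9535
  Line 2, Grade C: 198×155/602 = 50.9801
  Line 2, Reject: 198×201/602 = 66.1096
  Line 3, Grade A: 201×85/602 = 28.3804
  Line 3, Grade B: 201×161/602 = 53.7558
  Line 3, Grade C: 201×155/602 = 51.7525
  Line 3, Reject: 201×201/602 = 67.1113
Contributions (O − E)²/E:
  (37 − 28.6628)²/28.6628 = 2.4251
  (41 − 54.2907)²/54.2907 = 3.2536
  (47 − 52.2674)²/52.2674 = 0.5308
  (78 − 67.7791)²/67.7791 = 1.5413
  (13 − 27.9568)²/27.9568 = 8.0018
  (77 − 52.9535)²/52.9535 = 10.9197
  (52 − 50.9801)²/50.9801 = 0.0204
  (56 − 66.1096)²/66.1096 = 1.5460
  (35 − 28.3804)²/28.3804 = 1.5440
  (43 − 53.7558)²/53.7558 = 2.1521
  (56 − 51.7525)²/51.7525 = 0.3486
  (67 − 67.1113)²/67.1113 = 0.0002
χ² = 2.4251 + 3.2536 + 0.5308 + 1.5413 + 8.0018 + 10.9197 + 0.0204 + 1.5460 + 1.5440 + 2.1521 + 0.3486 + 0.0002 = 32.28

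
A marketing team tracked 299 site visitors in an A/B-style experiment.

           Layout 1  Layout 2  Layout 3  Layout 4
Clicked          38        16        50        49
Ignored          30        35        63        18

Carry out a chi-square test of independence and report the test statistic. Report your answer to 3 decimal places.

23.708

Row totals: 153, 146. Column totals: 68, 51, 113, 67. Grand total N = 299.
Expected counts (row total × column total / N):
  Clicked, Layout 1: 153×68/299 = 34.7960
  Clicked, Layout 2: 153×51/299 = 26.0970
  Clicked, Layout 3: 153×113/299 = 57.8227
  Clicked, Layout 4: 153×67/299 = 34.2843
  Ignored, Layout 1: 146×68/299 = 33.2040
  Ignored, Layout 2: 146×51/299 = 24.9030
  Ignored, Layout 3: 146×113/299 = 55.1773
  Ignored, Layout 4: 146×67/299 = 32.7157
Contributions (O − E)²/E:
  (38 − 34.7960)²/34.7960 = 0.2950
  (16 − 26.0970)²/26.0970 = 3.9066
  (50 − 57.8227)²/57.8227 = 1.0583
  (49 − 34.2843)²/34.2843 = 6.3164
  (30 − 33.2040)²/33.2040 = 0.3092
  (35 − 24.9030)²/24.9030 = 4.0939
  (63 − 55.1773)²/55.1773 = 1.1091
  (18 − 32.7157)²/32.7157 = 6.6192
χ² = 0.2950 + 3.9066 + 1.0583 + 6.3164 + 0.3092 + 4.0939 + 1.1091 + 6.6192 = 23.708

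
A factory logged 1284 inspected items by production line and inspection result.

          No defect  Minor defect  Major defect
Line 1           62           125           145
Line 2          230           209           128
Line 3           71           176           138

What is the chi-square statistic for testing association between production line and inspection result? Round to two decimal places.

Row totals: 332, 567, 385. Column totals: 363, 510, 411. Grand total N = 1284.
Expected counts (row total × column total / N):
  Line 1, No defect: 332×363/1284 = 93.860
  Line 1, Minor defect: 332×510/1284 = 131.869
  Line 1, Major defect: 332×411/1284 = 106.271
  Line 2, No defect: 567×363/1284 = 160.297
  Line 2, Minor defect: 567×510/1284 = 225.210
  Line 2, Major defect: 567×411/1284 = 181.493
  Line 3, No defect: 385×363/1284 = 108.843
  Line 3, Minor defect: 385×510/1284 = 152.921
  Line 3, Major defect: 385×411/1284 = 123.236
Contributions (O − E)²/E:
  (62 − 93.860)²/93.860 = 10.8146
  (125 − 131.869)²/131.869 = 0.3578
  (145 − 106.271)²/106.271 = 14.1142
  (230 − 160.297)²/160.297 = 30.3094
  (209 − 225.210)²/225.210 = 1.1668
  (128 − 181.493)²/181.493 = 15.7665
  (71 − 108.843)²/108.843 = 13.1574
  (176 − 152.921)²/152.921 = 3.4831
  (138 − 123.236)²/123.236 = 1.7688
χ² = 10.8146 + 0.3578 + 14.1142 + 30.3094 + 1.1668 + 15.7665 + 13.1574 + 3.4831 + 1.7688 = 90.94

90.94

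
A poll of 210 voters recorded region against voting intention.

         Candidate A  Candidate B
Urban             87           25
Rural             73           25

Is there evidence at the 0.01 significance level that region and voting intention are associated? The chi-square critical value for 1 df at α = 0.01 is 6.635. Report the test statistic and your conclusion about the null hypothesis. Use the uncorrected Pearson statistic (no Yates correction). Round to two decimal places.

0.29; fail to reject H₀

Row totals: 112, 98. Column totals: 160, 50. Grand total N = 210.
Expected counts (row total × column total / N):
  Urban, Candidate A: 112×160/210 = 85.333
  Urban, Candidate B: 112×50/210 = 26.667
  Rural, Candidate A: 98×160/210 = 74.667
  Rural, Candidate B: 98×50/210 = 23.333
Contributions (O − E)²/E:
  (87 − 85.333)²/85.333 = 0.0326
  (25 − 26.667)²/26.667 = 0.1042
  (73 − 74.667)²/74.667 = 0.0372
  (25 − 23.333)²/23.333 = 0.1191
χ² = 0.0326 + 0.1042 + 0.0372 + 0.1191 = 0.29
df = (2−1)(2−1) = 1. Since 0.29 < 6.635, fail to reject the null hypothesis of independence at α = 0.01.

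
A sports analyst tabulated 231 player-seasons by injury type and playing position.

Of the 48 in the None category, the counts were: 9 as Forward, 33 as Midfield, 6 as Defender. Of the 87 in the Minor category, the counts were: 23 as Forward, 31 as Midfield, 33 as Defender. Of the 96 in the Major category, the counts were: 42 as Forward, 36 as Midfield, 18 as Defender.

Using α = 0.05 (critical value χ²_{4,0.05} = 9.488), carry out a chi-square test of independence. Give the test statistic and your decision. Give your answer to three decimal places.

Row totals: 48, 87, 96. Column totals: 74, 100, 57. Grand total N = 231.
Expected counts (row total × column total / N):
  None, Forward: 48×74/231 = 15.3766
  None, Midfield: 48×100/231 = 20.7792
  None, Defender: 48×57/231 = 11.8442
  Minor, Forward: 87×74/231 = 27.8701
  Minor, Midfield: 87×100/231 = 37.6623
  Minor, Defender: 87×57/231 = 21.4675
  Major, Forward: 96×74/231 = 30.7532
  Major, Midfield: 96×100/231 = 41.5584
  Major, Defender: 96×57/231 = 23.6883
Contributions (O − E)²/E:
  (9 − 15.3766)²/15.3766 = 2.6443
  (33 − 20.7792)²/20.7792 = 7.1874
  (6 − 11.8442)²/11.8442 = 2.8837
  (23 − 27.8701)²/27.8701 = 0.8510
  (31 − 37.6623)²/37.6623 = 1.1785
  (33 − 21.4675)²/21.4675 = 6.1953
  (42 − 30.7532)²/30.7532 = 4.1131
  (36 − 41.5584)²/41.5584 = 0.7434
  (18 − 23.6883)²/23.6883 = 1.3659
χ² = 2.6443 + 7.1874 + 2.8837 + 0.8510 + 1.1785 + 6.1953 + 4.1131 + 0.7434 + 1.3659 = 27.163
df = (3−1)(3−1) = 4. Since 27.163 > 9.488, reject the null hypothesis of independence at α = 0.05.

27.163; reject H₀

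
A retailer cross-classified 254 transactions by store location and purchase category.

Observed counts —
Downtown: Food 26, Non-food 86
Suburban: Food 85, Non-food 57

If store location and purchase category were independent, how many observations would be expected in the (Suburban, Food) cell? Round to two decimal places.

Row total (Suburban) = 142; column total (Food) = 111; grand total N = 254.
Expected count = (row total × column total) / N = 142 × 111 / 254 = 62.06.

62.06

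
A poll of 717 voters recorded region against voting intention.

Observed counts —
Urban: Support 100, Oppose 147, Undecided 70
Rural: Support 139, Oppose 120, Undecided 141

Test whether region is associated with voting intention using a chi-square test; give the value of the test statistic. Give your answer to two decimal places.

23.69

Row totals: 317, 400. Column totals: 239, 267, 211. Grand total N = 717.
Expected counts (row total × column total / N):
  Urban, Support: 317×239/717 = 105.667
  Urban, Oppose: 317×267/717 = 118.046
  Urban, Undecided: 317×211/717 = 93.287
  Rural, Support: 400×239/717 = 133.333
  Rural, Oppose: 400×267/717 = 148.954
  Rural, Undecided: 400×211/717 = 117.713
Contributions (O − E)²/E:
  (100 − 105.667)²/105.667 = 0.3039
  (147 − 118.046)²/118.046 = 7.1018
  (70 − 93.287)²/93.287 = 5.8131
  (139 − 133.333)²/133.333 = 0.2409
  (120 − 148.954)²/148.954 = 5.6281
  (141 − 117.713)²/117.713 = 4.6068
χ² = 0.3039 + 7.1018 + 5.8131 + 0.2409 + 5.6281 + 4.6068 = 23.69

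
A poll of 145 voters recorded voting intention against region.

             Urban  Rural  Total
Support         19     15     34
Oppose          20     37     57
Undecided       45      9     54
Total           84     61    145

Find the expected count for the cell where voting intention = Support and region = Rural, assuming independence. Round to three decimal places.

14.303

Row total (Support) = 34; column total (Rural) = 61; grand total N = 145.
Expected count = (row total × column total) / N = 34 × 61 / 145 = 14.303.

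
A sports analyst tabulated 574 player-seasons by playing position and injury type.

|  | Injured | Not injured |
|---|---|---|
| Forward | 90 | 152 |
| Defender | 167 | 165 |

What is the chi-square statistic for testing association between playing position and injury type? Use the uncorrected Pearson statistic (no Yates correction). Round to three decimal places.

9.731

Row totals: 242, 332. Column totals: 257, 317. Grand total N = 574.
Expected counts (row total × column total / N):
  Forward, Injured: 242×257/574 = 108.3519
  Forward, Not injured: 242×317/574 = 133.6481
  Defender, Injured: 332×257/574 = 148.6481
  Defender, Not injured: 332×317/574 = 183.3519
Contributions (O − E)²/E:
  (90 − 108.3519)²/108.3519 = 3.1083
  (152 − 133.6481)²/133.6481 = 2.5200
  (167 − 148.6481)²/148.6481 = 2.2657
  (165 − 183.3519)²/183.3519 = 1.8369
χ² = 3.1083 + 2.5200 + 2.2657 + 1.8369 = 9.731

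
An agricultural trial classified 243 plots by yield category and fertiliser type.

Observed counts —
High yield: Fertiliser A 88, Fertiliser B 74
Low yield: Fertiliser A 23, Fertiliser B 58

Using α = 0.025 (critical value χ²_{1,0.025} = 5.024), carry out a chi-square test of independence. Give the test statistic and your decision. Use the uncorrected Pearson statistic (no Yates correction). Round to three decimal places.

Row totals: 162, 81. Column totals: 111, 132. Grand total N = 243.
Expected counts (row total × column total / N):
  High yield, Fertiliser A: 162×111/243 = 74.0000
  High yield, Fertiliser B: 162×132/243 = 88.0000
  Low yield, Fertiliser A: 81×111/243 = 37.0000
  Low yield, Fertiliser B: 81×132/243 = 44.0000
Contributions (O − E)²/E:
  (88 − 74.0000)²/74.0000 = 2.6486
  (74 − 88.0000)²/88.0000 = 2.2273
  (23 − 37.0000)²/37.0000 = 5.2973
  (58 − 44.0000)²/44.0000 = 4.4545
χ² = 2.6486 + 2.2273 + 5.2973 + 4.4545 = 14.628
df = (2−1)(2−1) = 1. Since 14.628 > 5.024, reject the null hypothesis of independence at α = 0.025.

14.628; reject H₀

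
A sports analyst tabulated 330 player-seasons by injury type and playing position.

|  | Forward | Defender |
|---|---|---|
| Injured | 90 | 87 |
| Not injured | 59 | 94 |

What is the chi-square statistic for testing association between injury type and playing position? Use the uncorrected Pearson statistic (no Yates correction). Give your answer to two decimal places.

Row totals: 177, 153. Column totals: 149, 181. Grand total N = 330.
Expected counts (row total × column total / N):
  Injured, Forward: 177×149/330 = 79.918
  Injured, Defender: 177×181/330 = 97.082
  Not injured, Forward: 153×149/330 = 69.082
  Not injured, Defender: 153×181/330 = 83.918
Contributions (O − E)²/E:
  (90 − 79.918)²/79.918 = 1.2719
  (87 − 97.082)²/97.082 = 1.0470
  (59 − 69.082)²/69.082 = 1.4714
  (94 − 83.918)²/83.918 = 1.2113
χ² = 1.2719 + 1.0470 + 1.4714 + 1.2113 = 5.00

5.00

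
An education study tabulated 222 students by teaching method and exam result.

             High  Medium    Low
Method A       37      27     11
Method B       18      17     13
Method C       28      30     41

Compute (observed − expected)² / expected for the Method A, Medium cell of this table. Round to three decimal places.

Row total (Method A) = 75; column total (Medium) = 74; N = 222.
Expected count E = 75 × 74 / 222 = 25.0000.
Contribution = (O − E)²/E = (27 − 25.0000)² / 25.0000 = 0.160.

0.160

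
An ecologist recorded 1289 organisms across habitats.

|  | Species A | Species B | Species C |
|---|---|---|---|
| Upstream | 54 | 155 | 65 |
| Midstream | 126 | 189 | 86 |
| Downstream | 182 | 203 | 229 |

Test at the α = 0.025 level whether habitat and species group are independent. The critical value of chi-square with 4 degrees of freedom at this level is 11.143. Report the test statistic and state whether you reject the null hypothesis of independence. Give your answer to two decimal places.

Row totals: 274, 401, 614. Column totals: 362, 547, 380. Grand total N = 1289.
Expected counts (row total × column total / N):
  Upstream, Species A: 274×362/1289 = 76.950
  Upstream, Species B: 274×547/1289 = 116.275
  Upstream, Species C: 274×380/1289 = 80.776
  Midstream, Species A: 401×362/1289 = 112.616
  Midstream, Species B: 401×547/1289 = 170.168
  Midstream, Species C: 401×380/1289 = 118.216
  Downstream, Species A: 614×362/1289 = 172.434
  Downstream, Species B: 614×547/1289 = 260.557
  Downstream, Species C: 614×380/1289 = 181.009
Contributions (O − E)²/E:
  (54 − 76.950)²/76.950 = 6.8447
  (155 − 116.275)²/116.275 = 12.8972
  (65 − 80.776)²/80.776 = 3.0811
  (126 − 112.616)²/112.616 = 1.5906
  (189 − 170.168)²/170.168 = 2.0841
  (86 − 118.216)²/118.216 = 8.7794
  (182 − 172.434)²/172.434 = 0.5307
  (203 − 260.557)²/260.557 = 12.7143
  (229 − 181.009)²/181.009 = 12.7239
χ² = 6.8447 + 12.8972 + 3.0811 + 1.5906 + 2.0841 + 8.7794 + 0.5307 + 12.7143 + 12.7239 = 61.25
df = (3−1)(3−1) = 4. Since 61.25 > 11.143, reject the null hypothesis of independence at α = 0.025.

61.25; reject H₀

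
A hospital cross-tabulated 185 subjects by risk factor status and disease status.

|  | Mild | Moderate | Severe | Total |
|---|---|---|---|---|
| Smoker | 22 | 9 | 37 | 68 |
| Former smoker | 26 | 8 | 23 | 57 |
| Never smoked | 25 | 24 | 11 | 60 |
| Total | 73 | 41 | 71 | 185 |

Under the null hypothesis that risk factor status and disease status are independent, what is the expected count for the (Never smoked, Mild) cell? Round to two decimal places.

Row total (Never smoked) = 60; column total (Mild) = 73; grand total N = 185.
Expected count = (row total × column total) / N = 60 × 73 / 185 = 23.68.

23.68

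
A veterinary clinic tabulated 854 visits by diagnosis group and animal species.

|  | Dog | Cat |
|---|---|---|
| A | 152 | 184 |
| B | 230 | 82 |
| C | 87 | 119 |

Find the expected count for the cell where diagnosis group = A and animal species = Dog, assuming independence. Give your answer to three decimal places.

184.525

Row total (A) = 336; column total (Dog) = 469; grand total N = 854.
Expected count = (row total × column total) / N = 336 × 469 / 854 = 184.525.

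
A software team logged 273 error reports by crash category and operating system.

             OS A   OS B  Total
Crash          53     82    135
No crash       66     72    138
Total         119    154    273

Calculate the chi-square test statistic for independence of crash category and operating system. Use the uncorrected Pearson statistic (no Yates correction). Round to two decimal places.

Grand total N = 273.
Expected counts (row total × column total / N):
  Crash, OS A: 135×119/273 = 58.846
  Crash, OS B: 135×154/273 = 76.154
  No crash, OS A: 138×119/273 = 60.154
  No crash, OS B: 138×154/273 = 77.846
Contributions (O − E)²/E:
  (53 − 58.846)²/58.846 = 0.5808
  (82 − 76.154)²/76.154 = 0.4488
  (66 − 60.154)²/60.154 = 0.5681
  (72 − 77.846)²/77.846 = 0.4390
χ² = 0.5808 + 0.4488 + 0.5681 + 0.4390 = 2.04

2.04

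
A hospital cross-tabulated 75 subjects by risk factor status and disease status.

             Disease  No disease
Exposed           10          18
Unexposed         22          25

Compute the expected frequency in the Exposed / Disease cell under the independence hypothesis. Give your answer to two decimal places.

Row total (Exposed) = 28; column total (Disease) = 32; grand total N = 75.
Expected count = (row total × column total) / N = 28 × 32 / 75 = 11.95.

11.95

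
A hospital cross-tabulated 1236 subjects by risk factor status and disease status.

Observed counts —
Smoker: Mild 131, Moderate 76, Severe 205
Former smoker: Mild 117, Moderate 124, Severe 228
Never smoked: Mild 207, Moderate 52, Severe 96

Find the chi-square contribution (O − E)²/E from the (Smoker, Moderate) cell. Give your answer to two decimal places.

Row total (Smoker) = 412; column total (Moderate) = 252; N = 1236.
Expected count E = 412 × 252 / 1236 = 84.000.
Contribution = (O − E)²/E = (76 − 84.000)² / 84.000 = 0.76.

0.76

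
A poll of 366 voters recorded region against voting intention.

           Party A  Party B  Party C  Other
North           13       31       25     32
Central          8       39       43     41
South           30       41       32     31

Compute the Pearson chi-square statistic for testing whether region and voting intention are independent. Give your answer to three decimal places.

17.090

Row totals: 101, 131, 134. Column totals: 51, 111, 100, 104. Grand total N = 366.
Expected counts (row total × column total / N):
  North, Party A: 101×51/366 = 14.0738
  North, Party B: 101×111/366 = 30.6311
  North, Party C: 101×100/366 = 27.5956
  North, Other: 101×104/366 = 28.6995
  Central, Party A: 131×51/366 = 18.2541
  Central, Party B: 131×111/366 = 39.7295
  Central, Party C: 131×100/366 = 35.7923
  Central, Other: 131×104/366 = 37.2240
  South, Party A: 134×51/366 = 18.6721
  South, Party B: 134×111/366 = 40.6393
  South, Party C: 134×100/366 = 36.6120
  South, Other: 134×104/366 = 38.0765
Contributions (O − E)²/E:
  (13 − 14.0738)²/14.0738 = 0.0819
  (31 − 30.6311)²/30.6311 = 0.0044
  (25 − 27.5956)²/27.5956 = 0.2441
  (32 − 28.6995)²/28.6995 = 0.3796
  (8 − 18.2541)²/18.2541 = 5.7602
  (39 − 39.7295)²/39.7295 = 0.0134
  (43 − 35.7923)²/35.7923 = 1.4515
  (41 − 37.2240)²/37.2240 = 0.3830
  (30 − 18.6721)²/18.6721 = 6.8724
  (41 − 40.6393)²/40.6393 = 0.0032
  (32 − 36.6120)²/36.6120 = 0.5810
  (31 − 38.0765)²/38.0765 = 1.3152
χ² = 0.0819 + 0.0044 + 0.2441 + 0.3796 + 5.7602 + 0.0134 + 1.4515 + 0.3830 + 6.8724 + 0.0032 + 0.5810 + 1.3152 = 17.090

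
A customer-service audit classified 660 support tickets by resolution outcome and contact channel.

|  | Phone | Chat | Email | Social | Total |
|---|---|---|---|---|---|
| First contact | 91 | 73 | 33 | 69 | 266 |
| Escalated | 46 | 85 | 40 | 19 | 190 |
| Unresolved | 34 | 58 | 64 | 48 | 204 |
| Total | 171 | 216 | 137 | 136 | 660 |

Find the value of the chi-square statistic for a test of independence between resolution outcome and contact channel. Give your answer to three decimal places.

Grand total N = 660.
Expected counts (row total × column total / N):
  First contact, Phone: 266×171/660 = 68.9182
  First contact, Chat: 266×216/660 = 87.0545
  First contact, Email: 266×137/660 = 55.2152
  First contact, Social: 266×136/660 = 54.8121
  Escalated, Phone: 190×171/660 = 49.2273
  Escalated, Chat: 190×216/660 = 62.1818
  Escalated, Email: 190×137/660 = 39.4394
  Escalated, Social: 190×136/660 = 39.1515
  Unresolved, Phone: 204×171/660 = 52.8545
  Unresolved, Chat: 204×216/660 = 66.7636
  Unresolved, Email: 204×137/660 = 42.3455
  Unresolved, Social: 204×136/660 = 42.0364
Contributions (O − E)²/E:
  (91 − 68.9182)²/68.9182 = 7.0751
  (73 − 87.0545)²/87.0545 = 2.2690
  (33 − 55.2152)²/55.2152 = 8.9380
  (69 − 54.8121)²/54.8121 = 3.6725
  (46 − 49.2273)²/49.2273 = 0.2116
  (85 − 62.1818)²/62.1818 = 8.3734
  (40 − 39.4394)²/39.4394 = 0.0080
  (19 − 39.1515)²/39.1515 = 10.3721
  (34 − 52.8545)²/52.8545 = 6.7259
  (58 − 66.7636)²/66.7636 = 1.1503
  (64 − 42.3455)²/42.3455 = 11.0736
  (48 − 42.0364)²/42.0364 = 0.8460
χ² = 7.0751 + 2.2690 + 8.9380 + 3.6725 + 0.2116 + 8.3734 + 0.0080 + 10.3721 + 6.7259 + 1.1503 + 11.0736 + 0.8460 = 60.716

60.716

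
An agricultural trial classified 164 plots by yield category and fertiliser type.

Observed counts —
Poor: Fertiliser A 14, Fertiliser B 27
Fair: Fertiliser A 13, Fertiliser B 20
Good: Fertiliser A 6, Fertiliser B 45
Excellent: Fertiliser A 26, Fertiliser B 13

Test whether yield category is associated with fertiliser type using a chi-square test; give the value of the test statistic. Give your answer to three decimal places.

29.155

Row totals: 41, 33, 51, 39. Column totals: 59, 105. Grand total N = 164.
Expected counts (row total × column total / N):
  Poor, Fertiliser A: 41×59/164 = 14.7500
  Poor, Fertiliser B: 41×105/164 = 26.2500
  Fair, Fertiliser A: 33×59/164 = 11.8720
  Fair, Fertiliser B: 33×105/164 = 21.1280
  Good, Fertiliser A: 51×59/164 = 18.3476
  Good, Fertiliser B: 51×105/164 = 32.6524
  Excellent, Fertiliser A: 39×59/164 = 14.0305
  Excellent, Fertiliser B: 39×105/164 = 24.9695
Contributions (O − E)²/E:
  (14 − 14.7500)²/14.7500 = 0.0381
  (27 − 26.2500)²/26.2500 = 0.0214
  (13 − 11.8720)²/11.8720 = 0.1072
  (20 − 21.1280)²/21.1280 = 0.0602
  (6 − 18.3476)²/18.3476 = 8.3097
  (45 − 32.6524)²/32.6524 = 4.6693
  (26 − 14.0305)²/14.0305 = 10.2112
  (13 − 24.9695)²/24.9695 = 5.7378
χ² = 0.0381 + 0.0214 + 0.1072 + 0.0602 + 8.3097 + 4.6693 + 10.2112 + 5.7378 = 29.155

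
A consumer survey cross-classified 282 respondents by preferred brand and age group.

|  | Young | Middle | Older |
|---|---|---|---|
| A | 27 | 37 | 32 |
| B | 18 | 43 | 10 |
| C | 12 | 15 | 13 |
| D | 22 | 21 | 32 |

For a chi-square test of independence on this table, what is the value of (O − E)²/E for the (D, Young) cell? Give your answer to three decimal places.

0.047

Row total (D) = 75; column total (Young) = 79; N = 282.
Expected count E = 75 × 79 / 282 = 21.0106.
Contribution = (O − E)²/E = (22 − 21.0106)² / 21.0106 = 0.047.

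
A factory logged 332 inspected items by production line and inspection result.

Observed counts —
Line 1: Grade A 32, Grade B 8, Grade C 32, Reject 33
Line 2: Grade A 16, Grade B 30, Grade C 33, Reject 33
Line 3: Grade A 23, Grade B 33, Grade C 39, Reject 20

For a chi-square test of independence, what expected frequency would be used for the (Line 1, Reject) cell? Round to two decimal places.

27.20

Row total (Line 1) = 105; column total (Reject) = 86; grand total N = 332.
Expected count = (row total × column total) / N = 105 × 86 / 332 = 27.20.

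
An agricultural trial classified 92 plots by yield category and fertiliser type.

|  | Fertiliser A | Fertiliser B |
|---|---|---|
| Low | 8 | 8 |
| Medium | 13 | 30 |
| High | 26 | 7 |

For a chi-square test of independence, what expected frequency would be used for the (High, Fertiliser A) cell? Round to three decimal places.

Row total (High) = 33; column total (Fertiliser A) = 47; grand total N = 92.
Expected count = (row total × column total) / N = 33 × 47 / 92 = 16.859.

16.859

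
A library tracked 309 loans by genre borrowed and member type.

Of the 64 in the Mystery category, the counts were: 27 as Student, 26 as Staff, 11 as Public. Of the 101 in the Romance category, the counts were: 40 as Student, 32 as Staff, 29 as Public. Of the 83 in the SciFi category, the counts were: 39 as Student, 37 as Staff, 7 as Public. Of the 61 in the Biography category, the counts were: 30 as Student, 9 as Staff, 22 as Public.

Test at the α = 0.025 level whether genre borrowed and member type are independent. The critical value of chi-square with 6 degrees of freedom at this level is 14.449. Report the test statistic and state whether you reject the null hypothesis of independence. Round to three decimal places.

Row totals: 64, 101, 83, 61. Column totals: 136, 104, 69. Grand total N = 309.
Expected counts (row total × column total / N):
  Mystery, Student: 64×136/309 = 28.1683
  Mystery, Staff: 64×104/309 = 21.5405
  Mystery, Public: 64×69/309 = 14.2913
  Romance, Student: 101×136/309 = 44.4531
  Romance, Staff: 101×104/309 = 33.9935
  Romance, Public: 101×69/309 = 22.5534
  SciFi, Student: 83×136/309 = 36.5307
  SciFi, Staff: 83×104/309 = 27.9353
  SciFi, Public: 83×69/309 = 18.5340
  Biography, Student: 61×136/309 = 26.8479
  Biography, Staff: 61×104/309 = 20.5307
  Biography, Public: 61×69/309 = 13.6214
Contributions (O − E)²/E:
  (27 − 28.1683)²/28.1683 = 0.0485
  (26 − 21.5405)²/21.5405 = 0.9232
  (11 − 14.2913)²/14.2913 = 0.7580
  (40 − 44.4531)²/44.4531 = 0.4461
  (32 − 33.9935)²/33.9935 = 0.1169
  (29 − 22.5534)²/22.5534 = 1.8427
  (39 − 36.5307)²/36.5307 = 0.1669
  (37 − 27.9353)²/27.9353 = 2.9414
  (7 − 18.5340)²/18.5340 = 7.1778
  (30 − 26.8479)²/26.8479 = 0.3701
  (9 − 20.5307)²/20.5307 = 6.4760
  (22 − 13.6214)²/13.6214 = 5.1537
χ² = 0.0485 + 0.9232 + 0.7580 + 0.4461 + 0.1169 + 1.8427 + 0.1669 + 2.9414 + 7.1778 + 0.3701 + 6.4760 + 5.1537 = 26.421
df = (4−1)(3−1) = 6. Since 26.421 > 14.449, reject the null hypothesis of independence at α = 0.025.

26.421; reject H₀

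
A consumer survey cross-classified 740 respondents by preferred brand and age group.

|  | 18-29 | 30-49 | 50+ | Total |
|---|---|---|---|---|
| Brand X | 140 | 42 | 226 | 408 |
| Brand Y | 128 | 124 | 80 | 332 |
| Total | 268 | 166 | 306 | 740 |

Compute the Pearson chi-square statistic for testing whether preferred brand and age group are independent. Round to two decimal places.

Grand total N = 740.
Expected counts (row total × column total / N):
  Brand X, 18-29: 408×268/740 = 147.762
  Brand X, 30-49: 408×166/740 = 91.524
  Brand X, 50+: 408×306/740 = 168.714
  Brand Y, 18-29: 332×268/740 = 120.238
  Brand Y, 30-49: 332×166/740 = 74.476
  Brand Y, 50+: 332×306/740 = 137.286
Contributions (O − E)²/E:
  (140 − 147.762)²/147.762 = 0.4077
  (42 − 91.524)²/91.524 = 26.7976
  (226 − 168.714)²/168.714 = 19.4512
  (128 − 120.238)²/120.238 = 0.5011
  (124 − 74.476)²/74.476 = 32.9318
  (80 − 137.286)²/137.286 = 23.9040
χ² = 0.4077 + 26.7976 + 19.4512 + 0.5011 + 32.9318 + 23.9040 = 103.99

103.99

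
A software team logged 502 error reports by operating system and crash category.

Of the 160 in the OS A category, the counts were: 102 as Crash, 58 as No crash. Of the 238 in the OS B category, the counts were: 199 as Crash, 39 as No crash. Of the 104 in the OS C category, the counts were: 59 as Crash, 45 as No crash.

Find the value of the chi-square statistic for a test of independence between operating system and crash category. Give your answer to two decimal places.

Row totals: 160, 238, 104. Column totals: 360, 142. Grand total N = 502.
Expected counts (row total × column total / N):
  OS A, Crash: 160×360/502 = 114.741
  OS A, No crash: 160×142/502 = 45.259
  OS B, Crash: 238×360/502 = 170.677
  OS B, No crash: 238×142/502 = 67.323
  OS C, Crash: 104×360/502 = 74.582
  OS C, No crash: 104×142/502 = 29.418
Contributions (O − E)²/E:
  (102 − 114.741)²/114.741 = 1.4148
  (58 − 45.259)²/45.259 = 3.5868
  (199 − 170.677)²/170.677 = 4.7001
  (39 − 67.323)²/67.323 = 11.9156
  (59 − 74.582)²/74.582 = 3.2555
  (45 − 29.418)²/29.418 = 8.2534
χ² = 1.4148 + 3.5868 + 4.7001 + 11.9156 + 3.2555 + 8.2534 = 33.13

33.13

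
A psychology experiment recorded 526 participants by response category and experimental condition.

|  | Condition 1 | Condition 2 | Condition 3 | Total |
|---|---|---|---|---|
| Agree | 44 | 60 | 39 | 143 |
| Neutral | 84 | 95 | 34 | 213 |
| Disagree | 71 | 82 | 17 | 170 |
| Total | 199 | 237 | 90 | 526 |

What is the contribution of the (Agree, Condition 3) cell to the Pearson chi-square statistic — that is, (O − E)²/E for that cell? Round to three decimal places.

Row total (Agree) = 143; column total (Condition 3) = 90; N = 526.
Expected count E = 143 × 90 / 526 = 24.4677.
Contribution = (O − E)²/E = (39 − 24.4677)² / 24.4677 = 8.631.

8.631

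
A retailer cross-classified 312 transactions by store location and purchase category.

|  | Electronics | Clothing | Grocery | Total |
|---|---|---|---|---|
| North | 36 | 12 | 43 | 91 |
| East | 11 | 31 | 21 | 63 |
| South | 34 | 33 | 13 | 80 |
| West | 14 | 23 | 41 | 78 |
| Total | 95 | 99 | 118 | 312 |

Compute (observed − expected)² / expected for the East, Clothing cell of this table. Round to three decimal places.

6.063

Row total (East) = 63; column total (Clothing) = 99; N = 312.
Expected count E = 63 × 99 / 312 = 19.9904.
Contribution = (O − E)²/E = (31 − 19.9904)² / 19.9904 = 6.063.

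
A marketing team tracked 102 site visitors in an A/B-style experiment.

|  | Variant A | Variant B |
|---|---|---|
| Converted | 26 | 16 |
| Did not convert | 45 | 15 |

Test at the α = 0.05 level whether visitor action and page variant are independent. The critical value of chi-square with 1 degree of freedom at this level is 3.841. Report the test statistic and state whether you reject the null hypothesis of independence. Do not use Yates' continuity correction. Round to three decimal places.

Row totals: 42, 60. Column totals: 71, 31. Grand total N = 102.
Expected counts (row total × column total / N):
  Converted, Variant A: 42×71/102 = 29.2353
  Converted, Variant B: 42×31/102 = 12.7647
  Did not convert, Variant A: 60×71/102 = 41.7647
  Did not convert, Variant B: 60×31/102 = 18.2353
Contributions (O − E)²/E:
  (26 − 29.2353)²/29.2353 = 0.3580
  (16 − 12.7647)²/12.7647 = 0.8200
  (45 − 41.7647)²/41.7647 = 0.2506
  (15 − 18.2353)²/18.2353 = 0.5740
χ² = 0.3580 + 0.8200 + 0.2506 + 0.5740 = 2.003
df = (2−1)(2−1) = 1. Since 2.003 < 3.841, fail to reject the null hypothesis of independence at α = 0.05.

2.003; fail to reject H₀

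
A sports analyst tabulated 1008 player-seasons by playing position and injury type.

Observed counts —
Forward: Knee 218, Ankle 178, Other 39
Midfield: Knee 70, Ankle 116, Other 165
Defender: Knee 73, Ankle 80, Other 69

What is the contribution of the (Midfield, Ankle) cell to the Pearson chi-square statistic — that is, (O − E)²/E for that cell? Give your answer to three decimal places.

1.555

Row total (Midfield) = 351; column total (Ankle) = 374; N = 1008.
Expected count E = 351 × 374 / 1008 = 130.2321.
Contribution = (O − E)²/E = (116 − 130.2321)² / 130.2321 = 1.555.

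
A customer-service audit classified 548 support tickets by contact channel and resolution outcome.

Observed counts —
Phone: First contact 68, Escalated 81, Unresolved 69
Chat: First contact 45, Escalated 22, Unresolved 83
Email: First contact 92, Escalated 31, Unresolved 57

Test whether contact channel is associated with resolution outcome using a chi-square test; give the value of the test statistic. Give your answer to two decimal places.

53.61

Row totals: 218, 150, 180. Column totals: 205, 134, 209. Grand total N = 548.
Expected counts (row total × column total / N):
  Phone, First contact: 218×205/548 = 81.551
  Phone, Escalated: 218×134/548 = 53.307
  Phone, Unresolved: 218×209/548 = 83.142
  Chat, First contact: 150×205/548 = 56.113
  Chat, Escalated: 150×134/548 = 36.679
  Chat, Unresolved: 150×209/548 = 57.208
  Email, First contact: 180×205/548 = 67.336
  Email, Escalated: 180×134/548 = 44.015
  Email, Unresolved: 180×209/548 = 68.650
Contributions (O − E)²/E:
  (68 − 81.551)²/81.551 = 2.2517
  (81 − 53.307)²/53.307 = 14.3865
  (69 − 83.142)²/83.142 = 2.4055
  (45 − 56.113)²/56.113 = 2.2009
  (22 − 36.679)²/36.679 = 5.8746
  (83 − 57.208)²/57.208 = 11.6282
  (92 − 67.336)²/67.336 = 9.0340
  (31 − 44.015)²/44.015 = 3.8485
  (57 − 68.650)²/68.650 = 1.9770
χ² = 2.2517 + 14.3865 + 2.4055 + 2.2009 + 5.8746 + 11.6282 + 9.0340 + 3.8485 + 1.9770 = 53.61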